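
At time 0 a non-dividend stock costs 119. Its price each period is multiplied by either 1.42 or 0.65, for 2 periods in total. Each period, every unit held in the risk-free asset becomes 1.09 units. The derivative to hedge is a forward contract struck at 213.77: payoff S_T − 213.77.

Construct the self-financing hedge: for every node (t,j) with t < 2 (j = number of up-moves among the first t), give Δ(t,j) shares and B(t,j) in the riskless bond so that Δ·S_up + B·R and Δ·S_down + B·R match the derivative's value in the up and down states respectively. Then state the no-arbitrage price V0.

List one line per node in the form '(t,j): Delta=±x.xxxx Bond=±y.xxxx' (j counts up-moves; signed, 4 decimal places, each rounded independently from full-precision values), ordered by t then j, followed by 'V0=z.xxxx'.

No-arbitrage ⇒ martingale measure with p* = (R−d)/(u−d) = 0.5714.
At expiry t=2: V(2,0)=-163.4925, V(2,1)=-103.9330, V(2,2)=26.1816
Node (1,0) S=77.3500: V=(p*·-103.9330+(1−p*)·-163.4925)/1.09=-118.7693; Δ=(-103.9330−-163.4925)/(109.8370−50.2775)=1.0000; B=V−Δ·S=-196.1193
Node (1,1) S=168.9800: V=(p*·26.1816+(1−p*)·-103.9330)/1.09=-27.1393; Δ=(26.1816−-103.9330)/(239.9516−109.8370)=1.0000; B=V−Δ·S=-196.1193
Node (0,0) S=119.0000: V=(p*·-27.1393+(1−p*)·-118.7693)/1.09=-60.9259; Δ=(-27.1393−-118.7693)/(168.9800−77.3500)=1.0000; B=V−Δ·S=-179.9259
Self-financing check: at every node Δ·S+B equals the discounted successor values.

(0,0): Delta=1.0000 Bond=-179.9259
(1,0): Delta=1.0000 Bond=-196.1193
(1,1): Delta=1.0000 Bond=-196.1193
V0=-60.9259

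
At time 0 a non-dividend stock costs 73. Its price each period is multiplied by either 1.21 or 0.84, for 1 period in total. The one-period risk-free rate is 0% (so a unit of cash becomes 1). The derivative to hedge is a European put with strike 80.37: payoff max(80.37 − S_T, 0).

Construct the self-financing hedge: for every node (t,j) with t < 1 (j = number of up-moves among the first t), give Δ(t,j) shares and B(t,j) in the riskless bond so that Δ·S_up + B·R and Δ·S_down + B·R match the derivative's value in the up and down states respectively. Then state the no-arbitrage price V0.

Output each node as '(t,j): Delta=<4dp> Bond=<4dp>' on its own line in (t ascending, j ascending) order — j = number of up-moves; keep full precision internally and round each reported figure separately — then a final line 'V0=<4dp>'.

No-arbitrage ⇒ martingale measure with p* = (R−d)/(u−d) = 0.4324.
At expiry t=1: V(1,0)=19.0500, V(1,1)=0.0000
Node (0,0) S=73.0000: V=(p*·0.0000+(1−p*)·19.0500)/1=10.8122; Δ=(0.0000−19.0500)/(88.3300−61.3200)=-0.7053; B=V−Δ·S=62.2986
The time-0 hedge costs 10.8122, which is the no-arbitrage price.

(0,0): Delta=-0.7053 Bond=62.2986
V0=10.8122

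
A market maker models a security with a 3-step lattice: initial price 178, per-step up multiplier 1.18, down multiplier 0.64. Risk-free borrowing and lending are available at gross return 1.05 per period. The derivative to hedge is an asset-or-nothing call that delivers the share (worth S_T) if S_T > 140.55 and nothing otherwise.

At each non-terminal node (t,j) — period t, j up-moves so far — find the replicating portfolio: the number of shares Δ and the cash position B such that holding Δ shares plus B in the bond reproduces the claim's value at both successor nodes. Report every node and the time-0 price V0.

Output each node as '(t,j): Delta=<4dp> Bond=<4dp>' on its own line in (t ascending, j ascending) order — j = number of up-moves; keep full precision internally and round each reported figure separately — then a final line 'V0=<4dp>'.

Under the risk-neutral measure, an up-move has probability p* = (R−d)/(u−d) = 0.7593 and values discount at R = 1.05.
Terminal values V(3,·): V(3,0)=0.0000, V(3,1)=0.0000, V(3,2)=158.6222, V(3,3)=292.4597
Node (2,0) S=72.9088: V=(p*·0.0000+(1−p*)·0.0000)/1.05=0.0000; Δ=(0.0000−0.0000)/(86.0324−46.6616)=0.0000; B=V−Δ·S=0.0000
Node (2,1) S=134.4256: V=(p*·158.6222+(1−p*)·0.0000)/1.05=114.7004; Δ=(158.6222−0.0000)/(158.6222−86.0324)=2.1852; B=V−Δ·S=-179.0445
Node (2,2) S=247.8472: V=(p*·292.4597+(1−p*)·158.6222)/1.05=247.8472; Δ=(292.4597−158.6222)/(292.4597−158.6222)=1.0000; B=V−Δ·S=0.0000
Node (1,0) S=113.9200: V=(p*·114.7004+(1−p*)·0.0000)/1.05=82.9403; Δ=(114.7004−0.0000)/(134.4256−72.9088)=1.8645; B=V−Δ·S=-129.4678
Node (1,1) S=210.0400: V=(p*·247.8472+(1−p*)·114.7004)/1.05=205.5175; Δ=(247.8472−114.7004)/(247.8472−134.4256)=1.1739; B=V−Δ·S=-41.0508
Node (0,0) S=178.0000: V=(p*·205.5175+(1−p*)·82.9403)/1.05=167.6268; Δ=(205.5175−82.9403)/(210.0400−113.9200)=1.2753; B=V−Δ·S=-59.3679
The time-0 hedge costs 167.6268, which is the no-arbitrage price.

(0,0): Delta=1.2753 Bond=-59.3679
(1,0): Delta=1.8645 Bond=-129.4678
(1,1): Delta=1.1739 Bond=-41.0508
(2,0): Delta=0.0000 Bond=0.0000
(2,1): Delta=2.1852 Bond=-179.0445
(2,2): Delta=1.0000 Bond=0.0000
V0=167.6268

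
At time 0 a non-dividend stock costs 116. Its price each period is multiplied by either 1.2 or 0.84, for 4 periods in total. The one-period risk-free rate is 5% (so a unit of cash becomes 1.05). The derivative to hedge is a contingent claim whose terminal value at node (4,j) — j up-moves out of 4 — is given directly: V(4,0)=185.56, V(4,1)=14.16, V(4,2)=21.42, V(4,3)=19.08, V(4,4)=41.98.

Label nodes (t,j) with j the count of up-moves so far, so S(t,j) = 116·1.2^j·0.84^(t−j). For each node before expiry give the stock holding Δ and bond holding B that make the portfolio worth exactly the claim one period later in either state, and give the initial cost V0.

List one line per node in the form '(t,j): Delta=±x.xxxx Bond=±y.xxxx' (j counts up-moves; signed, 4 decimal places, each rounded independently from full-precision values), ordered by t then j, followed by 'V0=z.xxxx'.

(0,0): Delta=-0.1374 Bond=37.9456
(1,0): Delta=-0.6988 Bond=94.5413
(1,1): Delta=0.1433 Bond=0.7726
(2,0): Delta=-2.1714 Bond=219.8040
(2,1): Delta=0.0376 Bond=13.1716
(2,2): Delta=0.1961 Bond=-8.0176
(3,0): Delta=-6.9249 Bond=557.6127
(3,1): Delta=0.2053 Bond=-2.6476
(3,2): Delta=-0.0463 Bond=25.6000
(3,3): Delta=0.3173 Bond=-32.7175
V0=22.0060

Under the risk-neutral measure, an up-move has probability p* = (R−d)/(u−d) = 0.5833 and values discount at R = 1.05.
At expiry t=4: V(4,0)=185.5600, V(4,1)=14.1600, V(4,2)=21.4200, V(4,3)=19.0800, V(4,4)=41.9800
  t=3,j=0: stock 68.7537 → up 82.5044 (V=14.1600), down 57.7531 (V=185.5600). Price 81.5016; hedge Δ=-6.9249, bond B=557.6127.
  t=3,j=1: stock 98.2195 → up 117.8634 (V=21.4200), down 82.5044 (V=14.1600). Price 17.5190; hedge Δ=0.2053, bond B=-2.6476.
  t=3,j=2: stock 140.3136 → up 168.3763 (V=19.0800), down 117.8634 (V=21.4200). Price 19.1000; hedge Δ=-0.0463, bond B=25.6000.
  t=3,j=3: stock 200.4480 → up 240.5376 (V=41.9800), down 168.3763 (V=19.0800). Price 30.8937; hedge Δ=0.3173, bond B=-32.7175.
  t=2,j=0: stock 81.8496 → up 98.2195 (V=17.5190), down 68.7537 (V=81.5016). Price 42.0747; hedge Δ=-2.1714, bond B=219.8040.
  t=2,j=1: stock 116.9280 → up 140.3136 (V=19.1000), down 98.2195 (V=17.5190). Price 17.5631; hedge Δ=0.0376, bond B=13.1716.
  t=2,j=2: stock 167.0400 → up 200.4480 (V=30.8937), down 140.3136 (V=19.1000). Price 24.7425; hedge Δ=0.1961, bond B=-8.0176.
  t=1,j=0: stock 97.4400 → up 116.9280 (V=17.5631), down 81.8496 (V=42.0747). Price 26.4536; hedge Δ=-0.6988, bond B=94.5413.
  t=1,j=1: stock 139.2000 → up 167.0400 (V=24.7425), down 116.9280 (V=17.5631). Price 20.7153; hedge Δ=0.1433, bond B=0.7726.
  t=0,j=0: stock 116.0000 → up 139.2000 (V=20.7153), down 97.4400 (V=26.4536). Price 22.0060; hedge Δ=-0.1374, bond B=37.9456.
Root portfolio cost Δ·116+B reproduces V0=22.0060.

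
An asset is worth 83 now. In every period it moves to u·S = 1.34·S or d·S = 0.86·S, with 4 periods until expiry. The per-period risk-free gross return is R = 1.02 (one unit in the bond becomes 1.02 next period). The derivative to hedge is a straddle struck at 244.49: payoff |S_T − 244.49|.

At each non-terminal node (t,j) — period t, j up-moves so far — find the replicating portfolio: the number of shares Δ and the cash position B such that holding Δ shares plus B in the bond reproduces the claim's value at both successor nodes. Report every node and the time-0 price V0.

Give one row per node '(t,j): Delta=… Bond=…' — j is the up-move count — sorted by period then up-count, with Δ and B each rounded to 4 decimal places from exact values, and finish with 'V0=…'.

(0,0): Delta=-0.9595 Bond=223.0366
(1,0): Delta=-1.0000 Bond=230.3884
(1,1): Delta=-0.9075 Bond=221.7153
(2,0): Delta=-1.0000 Bond=234.9962
(2,1): Delta=-1.0000 Bond=234.9962
(2,2): Delta=-0.7888 Bond=208.4565
(3,0): Delta=-1.0000 Bond=239.6961
(3,1): Delta=-1.0000 Bond=239.6961
(3,2): Delta=-1.0000 Bond=239.6961
(3,3): Delta=-0.5177 Bond=158.4848
V0=143.3983

No-arbitrage ⇒ martingale measure with p* = (R−d)/(u−d) = 0.3333.
At expiry t=4: V(4,0)=199.0883, V(4,1)=173.7479, V(4,2)=134.2639, V(4,3)=72.7423, V(4,4)=23.1169
(3,0): S=52.7926. Δ = (V_up−V_dn)/(S_up−S_dn) = (173.7479−199.0883)/(70.7421−45.4017) = -1.0000. V = [p*·173.7479 + (1−p*)·199.0883]/1.02 = 186.9034. B = V − Δ·S = 239.6961.
(3,1): S=82.2583. Δ = (V_up−V_dn)/(S_up−S_dn) = (134.2639−173.7479)/(110.2261−70.7421) = -1.0000. V = [p*·134.2639 + (1−p*)·173.7479]/1.02 = 157.4378. B = V − Δ·S = 239.6961.
(3,2): S=128.1699. Δ = (V_up−V_dn)/(S_up−S_dn) = (72.7423−134.2639)/(171.7477−110.2261) = -1.0000. V = [p*·72.7423 + (1−p*)·134.2639]/1.02 = 111.5262. B = V − Δ·S = 239.6961.
(3,3): S=199.7066. Δ = (V_up−V_dn)/(S_up−S_dn) = (23.1169−72.7423)/(267.6069−171.7477) = -0.5177. V = [p*·23.1169 + (1−p*)·72.7423]/1.02 = 55.0985. B = V − Δ·S = 158.4848.
(2,0): S=61.3868. Δ = (V_up−V_dn)/(S_up−S_dn) = (157.4378−186.9034)/(82.2583−52.7926) = -1.0000. V = [p*·157.4378 + (1−p*)·186.9034]/1.02 = 173.6094. B = V − Δ·S = 234.9962.
(2,1): S=95.6492. Δ = (V_up−V_dn)/(S_up−S_dn) = (111.5262−157.4378)/(128.1699−82.2583) = -1.0000. V = [p*·111.5262 + (1−p*)·157.4378]/1.02 = 139.3470. B = V − Δ·S = 234.9962.
(2,2): S=149.0348. Δ = (V_up−V_dn)/(S_up−S_dn) = (55.0985−111.5262)/(199.7066−128.1699) = -0.7888. V = [p*·55.0985 + (1−p*)·111.5262]/1.02 = 90.8990. B = V − Δ·S = 208.4565.
(1,0): S=71.3800. Δ = (V_up−V_dn)/(S_up−S_dn) = (139.3470−173.6094)/(95.6492−61.3868) = -1.0000. V = [p*·139.3470 + (1−p*)·173.6094]/1.02 = 159.0084. B = V − Δ·S = 230.3884.
(1,1): S=111.2200. Δ = (V_up−V_dn)/(S_up−S_dn) = (90.8990−139.3470)/(149.0348−95.6492) = -0.9075. V = [p*·90.8990 + (1−p*)·139.3470]/1.02 = 120.7820. B = V − Δ·S = 221.7153.
(0,0): S=83.0000. Δ = (V_up−V_dn)/(S_up−S_dn) = (120.7820−159.0084)/(111.2200−71.3800) = -0.9595. V = [p*·120.7820 + (1−p*)·159.0084]/1.02 = 143.3983. B = V − Δ·S = 223.0366.
Root portfolio cost Δ·83+B reproduces V0=143.3983.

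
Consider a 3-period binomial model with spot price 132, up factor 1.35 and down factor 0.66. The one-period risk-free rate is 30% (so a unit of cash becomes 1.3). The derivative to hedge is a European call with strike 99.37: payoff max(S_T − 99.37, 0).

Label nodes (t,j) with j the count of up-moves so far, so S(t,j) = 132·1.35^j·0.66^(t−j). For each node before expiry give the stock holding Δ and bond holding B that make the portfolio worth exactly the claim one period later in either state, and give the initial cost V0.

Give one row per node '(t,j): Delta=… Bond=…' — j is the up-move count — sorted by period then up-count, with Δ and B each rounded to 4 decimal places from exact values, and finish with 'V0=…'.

(0,0): Delta=0.9797 Bond=-42.3891
(1,0): Delta=0.7051 Bond=-31.1868
(1,1): Delta=0.9901 Bond=-56.9745
(2,0): Delta=0.0000 Bond=0.0000
(2,1): Delta=0.7320 Bond=-43.7102
(2,2): Delta=1.0000 Bond=-76.4385
V0=86.9254

Risk-neutral probability p* = (R−d)/(u−d) = (1.3−0.66)/(1.35−0.66) = 0.9275.
Payoff layer (t=3): V(3,0)=0.0000, V(3,1)=0.0000, V(3,2)=59.4062, V(3,3)=225.3995
  t=2,j=0: stock 57.4992 → up 77.6239 (V=0.0000), down 37.9495 (V=0.0000). Price 0.0000; hedge Δ=0.0000, bond B=0.0000.
  t=2,j=1: stock 117.6120 → up 158.7762 (V=59.4062), down 77.6239 (V=0.0000). Price 42.3857; hedge Δ=0.7320, bond B=-43.7102.
  t=2,j=2: stock 240.5700 → up 324.7695 (V=225.3995), down 158.7762 (V=59.4062). Price 164.1315; hedge Δ=1.0000, bond B=-76.4385.
  t=1,j=0: stock 87.1200 → up 117.6120 (V=42.3857), down 57.4992 (V=0.0000). Price 30.2417; hedge Δ=0.7051, bond B=-31.1868.
  t=1,j=1: stock 178.2000 → up 240.5700 (V=164.1315), down 117.6120 (V=42.3857). Price 119.4688; hedge Δ=0.9901, bond B=-56.9745.
  t=0,j=0: stock 132.0000 → up 178.2000 (V=119.4688), down 87.1200 (V=30.2417). Price 86.9254; hedge Δ=0.9797, bond B=-42.3891.
The time-0 hedge costs 86.9254, which is the no-arbitrage price.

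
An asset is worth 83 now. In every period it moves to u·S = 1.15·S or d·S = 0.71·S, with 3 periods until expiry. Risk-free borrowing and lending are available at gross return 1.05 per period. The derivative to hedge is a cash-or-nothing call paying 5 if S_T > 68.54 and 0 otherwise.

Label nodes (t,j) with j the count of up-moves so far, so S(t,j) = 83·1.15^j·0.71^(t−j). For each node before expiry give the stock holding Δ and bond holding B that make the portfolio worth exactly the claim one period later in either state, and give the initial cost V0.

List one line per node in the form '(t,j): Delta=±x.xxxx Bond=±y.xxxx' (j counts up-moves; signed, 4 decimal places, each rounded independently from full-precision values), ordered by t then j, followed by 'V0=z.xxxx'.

(0,0): Delta=0.0436 Bond=0.1310
(1,0): Delta=0.1419 Bond=-5.6549
(1,1): Delta=0.0258 Bond=1.8412
(2,0): Delta=0.0000 Bond=0.0000
(2,1): Delta=0.1677 Bond=-7.6840
(2,2): Delta=0.0000 Bond=4.7619
V0=3.7513

Risk-neutral probability p* = (R−d)/(u−d) = (1.05−0.71)/(1.15−0.71) = 0.7727.
At expiry t=3: V(3,0)=0.0000, V(3,1)=0.0000, V(3,2)=5.0000, V(3,3)=5.0000
Node (2,0) S=41.8403: V=(p*·0.0000+(1−p*)·0.0000)/1.05=0.0000; Δ=(0.0000−0.0000)/(48.1163−29.7066)=0.0000; B=V−Δ·S=0.0000
Node (2,1) S=67.7695: V=(p*·5.0000+(1−p*)·0.0000)/1.05=3.6797; Δ=(5.0000−0.0000)/(77.9349−48.1163)=0.1677; B=V−Δ·S=-7.6840
Node (2,2) S=109.7675: V=(p*·5.0000+(1−p*)·5.0000)/1.05=4.7619; Δ=(5.0000−5.0000)/(126.2326−77.9349)=0.0000; B=V−Δ·S=4.7619
Node (1,0) S=58.9300: V=(p*·3.6797+(1−p*)·0.0000)/1.05=2.7080; Δ=(3.6797−0.0000)/(67.7695−41.8403)=0.1419; B=V−Δ·S=-5.6549
Node (1,1) S=95.4500: V=(p*·4.7619+(1−p*)·3.6797)/1.05=4.3009; Δ=(4.7619−3.6797)/(109.7675−67.7695)=0.0258; B=V−Δ·S=1.8412
Node (0,0) S=83.0000: V=(p*·4.3009+(1−p*)·2.7080)/1.05=3.7513; Δ=(4.3009−2.7080)/(95.4500−58.9300)=0.0436; B=V−Δ·S=0.1310
The time-0 hedge costs 3.7513, which is the no-arbitrage price.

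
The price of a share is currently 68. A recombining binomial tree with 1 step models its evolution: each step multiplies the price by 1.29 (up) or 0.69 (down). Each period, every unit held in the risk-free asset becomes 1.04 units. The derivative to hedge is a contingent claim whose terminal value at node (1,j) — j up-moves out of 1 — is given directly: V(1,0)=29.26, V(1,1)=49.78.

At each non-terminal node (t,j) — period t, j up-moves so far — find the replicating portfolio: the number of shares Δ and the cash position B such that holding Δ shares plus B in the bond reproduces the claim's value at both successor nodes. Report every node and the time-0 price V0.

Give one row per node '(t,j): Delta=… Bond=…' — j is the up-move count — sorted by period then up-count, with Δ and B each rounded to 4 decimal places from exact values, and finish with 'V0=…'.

No-arbitrage ⇒ martingale measure with p* = (R−d)/(u−d) = 0.5833.
At expiry t=1: V(1,0)=29.2600, V(1,1)=49.7800
(0,0): S=68.0000. Δ = (V_up−V_dn)/(S_up−S_dn) = (49.7800−29.2600)/(87.7200−46.9200) = 0.5029. V = [p*·49.7800 + (1−p*)·29.2600]/1.04 = 39.6442. B = V − Δ·S = 5.4442.
Root portfolio cost Δ·68+B reproduces V0=39.6442.

(0,0): Delta=0.5029 Bond=5.4442
V0=39.6442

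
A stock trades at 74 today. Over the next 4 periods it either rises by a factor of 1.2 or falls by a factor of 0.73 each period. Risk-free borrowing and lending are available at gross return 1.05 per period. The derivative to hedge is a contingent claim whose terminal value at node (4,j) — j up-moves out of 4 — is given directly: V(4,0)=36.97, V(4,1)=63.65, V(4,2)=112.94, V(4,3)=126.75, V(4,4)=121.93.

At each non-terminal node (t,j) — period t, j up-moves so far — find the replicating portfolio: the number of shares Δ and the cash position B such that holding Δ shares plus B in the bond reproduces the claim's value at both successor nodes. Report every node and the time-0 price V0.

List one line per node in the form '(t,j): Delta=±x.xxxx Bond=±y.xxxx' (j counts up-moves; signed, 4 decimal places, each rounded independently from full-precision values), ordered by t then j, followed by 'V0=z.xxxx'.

Since d<R<u, set p* = (R−d)/(u−d) = 0.6809; price each node as the discounted p*-expectation of its children.
Payoff layer (t=4): V(4,0)=36.9700, V(4,1)=63.6500, V(4,2)=112.9400, V(4,3)=126.7500, V(4,4)=121.9300
(3,0): S=28.7873. Δ = (V_up−V_dn)/(S_up−S_dn) = (63.6500−36.9700)/(34.5447−21.0147) = 1.9719. V = [p*·63.6500 + (1−p*)·36.9700]/1.05 = 52.5096. B = V − Δ·S = -4.2563.
(3,1): S=47.3215. Δ = (V_up−V_dn)/(S_up−S_dn) = (112.9400−63.6500)/(56.7858−34.5447) = 2.2162. V = [p*·112.9400 + (1−p*)·63.6500]/1.05 = 92.5801. B = V − Δ·S = -12.2922.
(3,2): S=77.7888. Δ = (V_up−V_dn)/(S_up−S_dn) = (126.7500−112.9400)/(93.3466−56.7858) = 0.3777. V = [p*·126.7500 + (1−p*)·112.9400]/1.05 = 116.5167. B = V − Δ·S = 87.1337.
(3,3): S=127.8720. Δ = (V_up−V_dn)/(S_up−S_dn) = (121.9300−126.7500)/(153.4464−93.3466) = -0.0802. V = [p*·121.9300 + (1−p*)·126.7500]/1.05 = 117.5889. B = V − Δ·S = 127.8442.
(2,0): S=39.4346. Δ = (V_up−V_dn)/(S_up−S_dn) = (92.5801−52.5096)/(47.3215−28.7873) = 2.1620. V = [p*·92.5801 + (1−p*)·52.5096]/1.05 = 75.9921. B = V − Δ·S = -9.2643.
(2,1): S=64.8240. Δ = (V_up−V_dn)/(S_up−S_dn) = (116.5167−92.5801)/(77.7888−47.3215) = 0.7856. V = [p*·116.5167 + (1−p*)·92.5801]/1.05 = 103.6927. B = V − Δ·S = 52.7639.
(2,2): S=106.5600. Δ = (V_up−V_dn)/(S_up−S_dn) = (117.5889−116.5167)/(127.8720−77.7888) = 0.0214. V = [p*·117.5889 + (1−p*)·116.5167]/1.05 = 111.6635. B = V − Δ·S = 109.3824.
(1,0): S=54.0200. Δ = (V_up−V_dn)/(S_up−S_dn) = (103.6927−75.9921)/(64.8240−39.4346) = 1.0910. V = [p*·103.6927 + (1−p*)·75.9921]/1.05 = 90.3353. B = V − Δ·S = 31.3977.
(1,1): S=88.8000. Δ = (V_up−V_dn)/(S_up−S_dn) = (111.6635−103.6927)/(106.5600−64.8240) = 0.1910. V = [p*·111.6635 + (1−p*)·103.6927]/1.05 = 103.9235. B = V − Δ·S = 86.9644.
(0,0): S=74.0000. Δ = (V_up−V_dn)/(S_up−S_dn) = (103.9235−90.3353)/(88.8000−54.0200) = 0.3907. V = [p*·103.9235 + (1−p*)·90.3353]/1.05 = 94.8446. B = V − Δ·S = 65.9337.
Self-financing check: at every node Δ·S+B equals the discounted successor values.

(0,0): Delta=0.3907 Bond=65.9337
(1,0): Delta=1.0910 Bond=31.3977
(1,1): Delta=0.1910 Bond=86.9644
(2,0): Delta=2.1620 Bond=-9.2643
(2,1): Delta=0.7856 Bond=52.7639
(2,2): Delta=0.0214 Bond=109.3824
(3,0): Delta=1.9719 Bond=-4.2563
(3,1): Delta=2.2162 Bond=-12.2922
(3,2): Delta=0.3777 Bond=87.1337
(3,3): Delta=-0.0802 Bond=127.8442
V0=94.8446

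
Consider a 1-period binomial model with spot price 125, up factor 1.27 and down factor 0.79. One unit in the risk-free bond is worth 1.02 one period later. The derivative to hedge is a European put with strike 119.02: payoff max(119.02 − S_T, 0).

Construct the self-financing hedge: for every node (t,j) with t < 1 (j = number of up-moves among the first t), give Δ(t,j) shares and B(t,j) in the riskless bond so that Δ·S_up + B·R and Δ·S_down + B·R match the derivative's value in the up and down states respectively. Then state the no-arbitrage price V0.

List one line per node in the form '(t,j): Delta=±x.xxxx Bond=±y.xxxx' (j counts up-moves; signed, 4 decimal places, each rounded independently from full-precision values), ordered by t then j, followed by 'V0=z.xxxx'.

(0,0): Delta=-0.3378 Bond=52.5795
V0=10.3503

No-arbitrage ⇒ martingale measure with p* = (R−d)/(u−d) = 0.4792.
Terminal values V(1,·): V(1,0)=20.2700, V(1,1)=0.0000
(0,0): S=125.0000. Δ = (V_up−V_dn)/(S_up−S_dn) = (0.0000−20.2700)/(158.7500−98.7500) = -0.3378. V = [p*·0.0000 + (1−p*)·20.2700]/1.02 = 10.3503. B = V − Δ·S = 52.5795.
Each (Δ,B) replicates both successor values, so the strategy is self-financing and V0 is arbitrage-free.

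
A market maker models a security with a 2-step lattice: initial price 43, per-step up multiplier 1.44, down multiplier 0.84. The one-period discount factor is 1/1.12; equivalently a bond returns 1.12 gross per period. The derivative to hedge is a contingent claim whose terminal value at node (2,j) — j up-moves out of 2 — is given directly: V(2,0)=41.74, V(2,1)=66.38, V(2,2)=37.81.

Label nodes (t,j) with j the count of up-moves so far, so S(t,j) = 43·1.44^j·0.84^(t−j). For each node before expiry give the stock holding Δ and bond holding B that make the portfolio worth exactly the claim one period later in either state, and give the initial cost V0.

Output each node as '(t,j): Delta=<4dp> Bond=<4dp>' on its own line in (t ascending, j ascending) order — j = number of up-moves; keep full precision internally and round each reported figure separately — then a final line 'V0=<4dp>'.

Under the risk-neutral measure, an up-move has probability p* = (R−d)/(u−d) = 0.4667 and values discount at R = 1.12.
Payoff layer (t=2): V(2,0)=41.7400, V(2,1)=66.3800, V(2,2)=37.8100
Node (1,0) S=36.1200: V=(p*·66.3800+(1−p*)·41.7400)/1.12=47.5345; Δ=(66.3800−41.7400)/(52.0128−30.3408)=1.1370; B=V−Δ·S=6.4679
Node (1,1) S=61.9200: V=(p*·37.8100+(1−p*)·66.3800)/1.12=47.3637; Δ=(37.8100−66.3800)/(89.1648−52.0128)=-0.7690; B=V−Δ·S=94.9804
Node (0,0) S=43.0000: V=(p*·47.3637+(1−p*)·47.5345)/1.12=42.3704; Δ=(47.3637−47.5345)/(61.9200−36.1200)=-0.0066; B=V−Δ·S=42.6551
Each (Δ,B) replicates both successor values, so the strategy is self-financing and V0 is arbitrage-free.

(0,0): Delta=-0.0066 Bond=42.6551
(1,0): Delta=1.1370 Bond=6.4679
(1,1): Delta=-0.7690 Bond=94.9804
V0=42.3704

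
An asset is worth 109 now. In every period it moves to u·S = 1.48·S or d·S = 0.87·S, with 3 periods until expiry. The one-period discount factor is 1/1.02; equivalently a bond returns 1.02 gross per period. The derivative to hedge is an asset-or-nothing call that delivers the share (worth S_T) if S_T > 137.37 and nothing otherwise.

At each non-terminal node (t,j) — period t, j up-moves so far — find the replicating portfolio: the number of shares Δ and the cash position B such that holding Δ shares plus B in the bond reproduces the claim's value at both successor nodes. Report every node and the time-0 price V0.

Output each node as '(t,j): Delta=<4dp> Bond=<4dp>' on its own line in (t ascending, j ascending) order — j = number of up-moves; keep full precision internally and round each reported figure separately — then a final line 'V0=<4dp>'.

Risk-neutral probability p* = (R−d)/(u−d) = (1.02−0.87)/(1.48−0.87) = 0.2459.
Terminal values V(3,·): V(3,0)=0.0000, V(3,1)=0.0000, V(3,2)=207.7156, V(3,3)=353.3553
Node (2,0) S=82.5021: V=(p*·0.0000+(1−p*)·0.0000)/1.02=0.0000; Δ=(0.0000−0.0000)/(122.1031−71.7768)=0.0000; B=V−Δ·S=0.0000
Node (2,1) S=140.3484: V=(p*·207.7156+(1−p*)·0.0000)/1.02=50.0761; Δ=(207.7156−0.0000)/(207.7156−122.1031)=2.4262; B=V−Δ·S=-290.4413
Node (2,2) S=238.7536: V=(p*·353.3553+(1−p*)·207.7156)/1.02=238.7536; Δ=(353.3553−207.7156)/(353.3553−207.7156)=1.0000; B=V−Δ·S=0.0000
Node (1,0) S=94.8300: V=(p*·50.0761+(1−p*)·0.0000)/1.02=12.0723; Δ=(50.0761−0.0000)/(140.3484−82.5021)=0.8657; B=V−Δ·S=-70.0196
Node (1,1) S=161.3200: V=(p*·238.7536+(1−p*)·50.0761)/1.02=94.5806; Δ=(238.7536−50.0761)/(238.7536−140.3484)=1.9174; B=V−Δ·S=-214.7268
Node (0,0) S=109.0000: V=(p*·94.5806+(1−p*)·12.0723)/1.02=31.7267; Δ=(94.5806−12.0723)/(161.3200−94.8300)=1.2409; B=V−Δ·S=-103.5327
Self-financing check: at every node Δ·S+B equals the discounted successor values.

(0,0): Delta=1.2409 Bond=-103.5327
(1,0): Delta=0.8657 Bond=-70.0196
(1,1): Delta=1.9174 Bond=-214.7268
(2,0): Delta=0.0000 Bond=0.0000
(2,1): Delta=2.4262 Bond=-290.4413
(2,2): Delta=1.0000 Bond=0.0000
V0=31.7267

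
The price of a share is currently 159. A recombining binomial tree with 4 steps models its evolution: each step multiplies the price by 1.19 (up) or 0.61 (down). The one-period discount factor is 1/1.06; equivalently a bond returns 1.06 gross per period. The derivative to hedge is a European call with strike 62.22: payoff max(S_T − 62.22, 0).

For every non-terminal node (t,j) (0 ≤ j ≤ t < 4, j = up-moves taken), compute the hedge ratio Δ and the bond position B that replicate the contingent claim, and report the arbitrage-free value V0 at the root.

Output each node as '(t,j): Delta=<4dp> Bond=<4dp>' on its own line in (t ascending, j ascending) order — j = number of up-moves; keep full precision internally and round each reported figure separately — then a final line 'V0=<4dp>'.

Under the risk-neutral measure, an up-move has probability p* = (R−d)/(u−d) = 0.7759 and values discount at R = 1.06.
Payoff layer (t=4): V(4,0)=0.0000, V(4,1)=0.0000, V(4,2)=21.5620, V(4,3)=101.2236, V(4,4)=256.6289
  t=3,j=0: stock 36.0900 → up 42.9471 (V=0.0000), down 22.0149 (V=0.0000). Price 0.0000; hedge Δ=0.0000, bond B=0.0000.
  t=3,j=1: stock 70.4050 → up 83.7820 (V=21.5620), down 42.9471 (V=0.0000). Price 15.7822; hedge Δ=0.5280, bond B=-21.3937.
  t=3,j=2: stock 137.3475 → up 163.4436 (V=101.2236), down 83.7820 (V=21.5620). Price 78.6494; hedge Δ=1.0000, bond B=-58.6981.
  t=3,j=3: stock 267.9403 → up 318.8489 (V=256.6289), down 163.4436 (V=101.2236). Price 209.2422; hedge Δ=1.0000, bond B=-58.6981.
  t=2,j=0: stock 59.1639 → up 70.4050 (V=15.7822), down 36.0900 (V=0.0000). Price 11.5517; hedge Δ=0.4599, bond B=-15.6590.
  t=2,j=1: stock 115.4181 → up 137.3475 (V=78.6494), down 70.4050 (V=15.7822). Price 60.9042; hedge Δ=0.9391, bond B=-47.4875.
  t=2,j=2: stock 225.1599 → up 267.9403 (V=209.2422), down 137.3475 (V=78.6494). Price 169.7843; hedge Δ=1.0000, bond B=-55.3756.
  t=1,j=0: stock 96.9900 → up 115.4181 (V=60.9042), down 59.1639 (V=11.5517). Price 47.0212; hedge Δ=0.8773, bond B=-38.0694.
  t=1,j=1: stock 189.2100 → up 225.1599 (V=169.7843), down 115.4181 (V=60.9042). Price 137.1511; hedge Δ=0.9921, bond B=-50.5732.
  t=0,j=0: stock 159.0000 → up 189.2100 (V=137.1511), down 96.9900 (V=47.0212). Price 110.3298; hedge Δ=0.9773, bond B=-45.0666.
Check: Δ(0,0)·S0 + B(0,0) = 110.3298 = V0.

(0,0): Delta=0.9773 Bond=-45.0666
(1,0): Delta=0.8773 Bond=-38.0694
(1,1): Delta=0.9921 Bond=-50.5732
(2,0): Delta=0.4599 Bond=-15.6590
(2,1): Delta=0.9391 Bond=-47.4875
(2,2): Delta=1.0000 Bond=-55.3756
(3,0): Delta=0.0000 Bond=0.0000
(3,1): Delta=0.5280 Bond=-21.3937
(3,2): Delta=1.0000 Bond=-58.6981
(3,3): Delta=1.0000 Bond=-58.6981
V0=110.3298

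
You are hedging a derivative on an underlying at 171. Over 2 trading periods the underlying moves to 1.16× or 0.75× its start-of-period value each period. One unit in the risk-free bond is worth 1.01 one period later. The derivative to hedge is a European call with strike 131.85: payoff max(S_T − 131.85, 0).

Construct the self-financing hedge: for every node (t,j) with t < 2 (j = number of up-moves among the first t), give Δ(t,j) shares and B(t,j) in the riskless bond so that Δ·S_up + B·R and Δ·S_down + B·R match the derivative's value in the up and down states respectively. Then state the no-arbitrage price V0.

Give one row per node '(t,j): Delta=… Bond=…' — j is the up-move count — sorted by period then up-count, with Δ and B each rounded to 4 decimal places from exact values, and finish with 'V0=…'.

(0,0): Delta=0.8157 Bond=-93.0652
(1,0): Delta=0.3218 Bond=-30.6448
(1,1): Delta=1.0000 Bond=-130.5446
V0=46.4273

Since d<R<u, set p* = (R−d)/(u−d) = 0.6341; price each node as the discounted p*-expectation of its children.
Terminal payoffs: V(2,0)=0.0000, V(2,1)=16.9200, V(2,2)=98.2476
Node (1,0) S=128.2500: V=(p*·16.9200+(1−p*)·0.0000)/1.01=10.6235; Δ=(16.9200−0.0000)/(148.7700−96.1875)=0.3218; B=V−Δ·S=-30.6448
Node (1,1) S=198.3600: V=(p*·98.2476+(1−p*)·16.9200)/1.01=67.8154; Δ=(98.2476−16.9200)/(230.0976−148.7700)=1.0000; B=V−Δ·S=-130.5446
Node (0,0) S=171.0000: V=(p*·67.8154+(1−p*)·10.6235)/1.01=46.4273; Δ=(67.8154−10.6235)/(198.3600−128.2500)=0.8157; B=V−Δ·S=-93.0652
Check: Δ(0,0)·S0 + B(0,0) = 46.4273 = V0.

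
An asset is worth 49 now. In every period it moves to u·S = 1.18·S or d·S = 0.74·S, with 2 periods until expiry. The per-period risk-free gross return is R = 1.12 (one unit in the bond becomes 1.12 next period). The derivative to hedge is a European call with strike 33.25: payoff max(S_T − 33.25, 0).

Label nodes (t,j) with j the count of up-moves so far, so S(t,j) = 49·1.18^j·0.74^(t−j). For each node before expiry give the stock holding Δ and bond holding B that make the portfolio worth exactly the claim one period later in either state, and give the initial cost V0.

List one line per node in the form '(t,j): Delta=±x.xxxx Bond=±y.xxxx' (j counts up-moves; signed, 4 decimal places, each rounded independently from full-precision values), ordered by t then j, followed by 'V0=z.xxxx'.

No-arbitrage ⇒ martingale measure with p* = (R−d)/(u−d) = 0.8636.
Terminal payoffs: V(2,0)=0.0000, V(2,1)=9.5368, V(2,2)=34.9776
(1,0): S=36.2600. Δ = (V_up−V_dn)/(S_up−S_dn) = (9.5368−0.0000)/(42.7868−26.8324) = 0.5978. V = [p*·9.5368 + (1−p*)·0.0000]/1.12 = 7.3539. B = V − Δ·S = -14.3207.
(1,1): S=57.8200. Δ = (V_up−V_dn)/(S_up−S_dn) = (34.9776−9.5368)/(68.2276−42.7868) = 1.0000. V = [p*·34.9776 + (1−p*)·9.5368]/1.12 = 28.1325. B = V − Δ·S = -29.6875.
(0,0): S=49.0000. Δ = (V_up−V_dn)/(S_up−S_dn) = (28.1325−7.3539)/(57.8200−36.2600) = 0.9638. V = [p*·28.1325 + (1−p*)·7.3539]/1.12 = 22.5884. B = V − Δ·S = -24.6357.
The time-0 hedge costs 22.5884, which is the no-arbitrage price.

(0,0): Delta=0.9638 Bond=-24.6357
(1,0): Delta=0.5978 Bond=-14.3207
(1,1): Delta=1.0000 Bond=-29.6875
V0=22.5884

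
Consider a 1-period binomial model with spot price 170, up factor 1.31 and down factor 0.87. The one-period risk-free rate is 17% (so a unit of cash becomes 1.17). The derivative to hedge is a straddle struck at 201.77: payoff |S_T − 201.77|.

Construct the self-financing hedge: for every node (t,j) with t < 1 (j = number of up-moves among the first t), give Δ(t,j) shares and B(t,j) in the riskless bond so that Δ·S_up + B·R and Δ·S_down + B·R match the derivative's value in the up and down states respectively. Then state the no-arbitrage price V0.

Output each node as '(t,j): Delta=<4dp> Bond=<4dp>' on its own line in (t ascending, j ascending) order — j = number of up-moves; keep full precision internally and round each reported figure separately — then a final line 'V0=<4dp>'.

No-arbitrage ⇒ martingale measure with p* = (R−d)/(u−d) = 0.6818.
Terminal payoffs: V(1,0)=53.8700, V(1,1)=20.9300
(0,0): S=170.0000. Δ = (V_up−V_dn)/(S_up−S_dn) = (20.9300−53.8700)/(222.7000−147.9000) = -0.4404. V = [p*·20.9300 + (1−p*)·53.8700]/1.17 = 26.8469. B = V − Δ·S = 101.7106.
The time-0 hedge costs 26.8469, which is the no-arbitrage price.

(0,0): Delta=-0.4404 Bond=101.7106
V0=26.8469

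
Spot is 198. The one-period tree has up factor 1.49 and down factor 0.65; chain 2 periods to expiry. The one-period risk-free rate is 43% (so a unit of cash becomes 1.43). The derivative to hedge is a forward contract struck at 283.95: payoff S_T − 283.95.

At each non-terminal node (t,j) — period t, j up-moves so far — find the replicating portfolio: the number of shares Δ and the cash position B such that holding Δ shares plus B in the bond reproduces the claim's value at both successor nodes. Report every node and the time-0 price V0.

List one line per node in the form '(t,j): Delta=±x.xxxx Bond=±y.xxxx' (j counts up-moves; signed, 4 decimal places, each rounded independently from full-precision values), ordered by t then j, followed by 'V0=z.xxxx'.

No-arbitrage ⇒ martingale measure with p* = (R−d)/(u−d) = 0.9286.
Terminal payoffs: V(2,0)=-200.2950, V(2,1)=-92.1870, V(2,2)=155.6298
(1,0): S=128.7000. Δ = (V_up−V_dn)/(S_up−S_dn) = (-92.1870−-200.2950)/(191.7630−83.6550) = 1.0000. V = [p*·-92.1870 + (1−p*)·-200.2950]/1.43 = -69.8664. B = V − Δ·S = -198.5664.
(1,1): S=295.0200. Δ = (V_up−V_dn)/(S_up−S_dn) = (155.6298−-92.1870)/(439.5798−191.7630) = 1.0000. V = [p*·155.6298 + (1−p*)·-92.1870]/1.43 = 96.4536. B = V − Δ·S = -198.5664.
(0,0): S=198.0000. Δ = (V_up−V_dn)/(S_up−S_dn) = (96.4536−-69.8664)/(295.0200−128.7000) = 1.0000. V = [p*·96.4536 + (1−p*)·-69.8664]/1.43 = 59.1424. B = V − Δ·S = -138.8576.
Root portfolio cost Δ·198+B reproduces V0=59.1424.

(0,0): Delta=1.0000 Bond=-138.8576
(1,0): Delta=1.0000 Bond=-198.5664
(1,1): Delta=1.0000 Bond=-198.5664
V0=59.1424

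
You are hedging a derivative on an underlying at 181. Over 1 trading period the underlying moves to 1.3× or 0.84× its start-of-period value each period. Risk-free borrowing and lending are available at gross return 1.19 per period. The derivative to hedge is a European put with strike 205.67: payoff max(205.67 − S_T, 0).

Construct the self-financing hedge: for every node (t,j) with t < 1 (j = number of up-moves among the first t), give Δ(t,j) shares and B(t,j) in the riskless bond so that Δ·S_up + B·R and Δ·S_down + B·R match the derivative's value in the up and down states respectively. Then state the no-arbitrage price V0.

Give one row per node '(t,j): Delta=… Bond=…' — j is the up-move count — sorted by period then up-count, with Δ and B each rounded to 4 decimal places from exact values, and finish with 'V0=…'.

(0,0): Delta=-0.6441 Bond=127.3639
V0=10.7769

The replicating-portfolio and risk-neutral prices coincide; use p* = (1.19−0.84)/(1.3−0.84) = 0.7609 for the latter.
At expiry t=1: V(1,0)=53.6300, V(1,1)=0.0000
  t=0,j=0: stock 181.0000 → up 235.3000 (V=0.0000), down 152.0400 (V=53.6300). Price 10.7769; hedge Δ=-0.6441, bond B=127.3639.
Each (Δ,B) replicates both successor values, so the strategy is self-financing and V0 is arbitrage-free.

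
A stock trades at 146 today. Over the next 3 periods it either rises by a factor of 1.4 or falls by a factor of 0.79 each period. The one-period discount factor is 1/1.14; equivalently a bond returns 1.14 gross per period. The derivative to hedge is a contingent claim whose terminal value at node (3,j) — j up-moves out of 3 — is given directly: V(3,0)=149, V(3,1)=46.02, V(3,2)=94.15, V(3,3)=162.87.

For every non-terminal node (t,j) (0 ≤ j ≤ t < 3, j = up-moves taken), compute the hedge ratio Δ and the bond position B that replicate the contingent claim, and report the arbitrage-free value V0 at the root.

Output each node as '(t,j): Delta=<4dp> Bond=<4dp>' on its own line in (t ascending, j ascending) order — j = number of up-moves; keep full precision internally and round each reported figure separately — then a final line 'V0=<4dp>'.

(0,0): Delta=0.2372 Bond=30.3843
(1,0): Delta=-0.2029 Bond=85.4062
(1,1): Delta=0.4217 Bond=-3.0754
(2,0): Delta=-1.8527 Bond=247.6908
(2,1): Delta=0.4886 Bond=-14.3090
(2,2): Delta=0.3937 Bond=4.5193
V0=65.0180

Risk-neutral probability p* = (R−d)/(u−d) = (1.14−0.79)/(1.4−0.79) = 0.5738.
Terminal payoffs: V(3,0)=149.0000, V(3,1)=46.0200, V(3,2)=94.1500, V(3,3)=162.8700
  t=2,j=0: stock 91.1186 → up 127.5660 (V=46.0200), down 71.9837 (V=149.0000). Price 78.8712; hedge Δ=-1.8527, bond B=247.6908.
  t=2,j=1: stock 161.4760 → up 226.0664 (V=94.1500), down 127.5660 (V=46.0200). Price 64.5926; hedge Δ=0.4886, bond B=-14.3090.
  t=2,j=2: stock 286.1600 → up 400.6240 (V=162.8700), down 226.0664 (V=94.1500). Price 117.1750; hedge Δ=0.3937, bond B=4.5193.
  t=1,j=0: stock 115.3400 → up 161.4760 (V=64.5926), down 91.1186 (V=78.8712). Price 61.9987; hedge Δ=-0.2029, bond B=85.4062.
  t=1,j=1: stock 204.4000 → up 286.1600 (V=117.1750), down 161.4760 (V=64.5926). Price 83.1253; hedge Δ=0.4217, bond B=-3.0754.
  t=0,j=0: stock 146.0000 → up 204.4000 (V=83.1253), down 115.3400 (V=61.9987). Price 65.0180; hedge Δ=0.2372, bond B=30.3843.
Each (Δ,B) replicates both successor values, so the strategy is self-financing and V0 is arbitrage-free.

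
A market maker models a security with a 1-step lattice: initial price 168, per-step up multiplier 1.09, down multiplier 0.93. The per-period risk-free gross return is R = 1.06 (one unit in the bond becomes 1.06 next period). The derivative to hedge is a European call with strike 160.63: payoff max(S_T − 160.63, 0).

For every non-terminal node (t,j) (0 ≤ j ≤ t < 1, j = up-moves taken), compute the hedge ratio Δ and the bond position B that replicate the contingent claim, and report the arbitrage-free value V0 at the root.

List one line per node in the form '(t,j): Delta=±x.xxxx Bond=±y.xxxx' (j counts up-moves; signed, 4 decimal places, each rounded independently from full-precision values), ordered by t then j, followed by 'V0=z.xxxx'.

Under the risk-neutral measure, an up-move has probability p* = (R−d)/(u−d) = 0.8125 and values discount at R = 1.06.
Terminal payoffs: V(1,0)=0.0000, V(1,1)=22.4900
Node (0,0) S=168.0000: V=(p*·22.4900+(1−p*)·0.0000)/1.06=17.2388; Δ=(22.4900−0.0000)/(183.1200−156.2400)=0.8367; B=V−Δ·S=-123.3237
The time-0 hedge costs 17.2388, which is the no-arbitrage price.

(0,0): Delta=0.8367 Bond=-123.3237
V0=17.2388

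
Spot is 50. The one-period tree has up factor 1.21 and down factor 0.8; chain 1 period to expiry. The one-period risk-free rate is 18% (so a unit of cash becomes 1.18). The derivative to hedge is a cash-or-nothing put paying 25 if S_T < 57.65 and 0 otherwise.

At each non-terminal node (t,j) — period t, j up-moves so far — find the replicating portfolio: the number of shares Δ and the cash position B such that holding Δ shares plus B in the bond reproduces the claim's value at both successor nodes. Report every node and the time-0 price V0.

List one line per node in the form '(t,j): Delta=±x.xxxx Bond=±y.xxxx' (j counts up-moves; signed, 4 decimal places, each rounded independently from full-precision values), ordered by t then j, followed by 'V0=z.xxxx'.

(0,0): Delta=-1.2195 Bond=62.5258
V0=1.5502

The replicating-portfolio and risk-neutral prices coincide; use p* = (1.18−0.8)/(1.21−0.8) = 0.9268 for the latter.
Terminal values V(1,·): V(1,0)=25.0000, V(1,1)=0.0000
(0,0): S=50.0000. Δ = (V_up−V_dn)/(S_up−S_dn) = (0.0000−25.0000)/(60.5000−40.0000) = -1.2195. V = [p*·0.0000 + (1−p*)·25.0000]/1.18 = 1.5502. B = V − Δ·S = 62.5258.
Self-financing check: at every node Δ·S+B equals the discounted successor values.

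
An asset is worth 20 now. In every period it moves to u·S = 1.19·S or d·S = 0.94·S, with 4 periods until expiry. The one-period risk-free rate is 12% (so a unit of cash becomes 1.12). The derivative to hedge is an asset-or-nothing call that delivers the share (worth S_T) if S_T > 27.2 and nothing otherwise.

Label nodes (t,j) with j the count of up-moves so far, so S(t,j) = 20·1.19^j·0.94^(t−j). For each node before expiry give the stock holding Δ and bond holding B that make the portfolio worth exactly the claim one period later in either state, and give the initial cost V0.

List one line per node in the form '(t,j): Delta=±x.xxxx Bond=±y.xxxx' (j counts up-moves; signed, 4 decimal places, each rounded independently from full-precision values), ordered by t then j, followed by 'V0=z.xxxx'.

No-arbitrage ⇒ martingale measure with p* = (R−d)/(u−d) = 0.7200.
Terminal payoffs: V(4,0)=0.0000, V(4,1)=0.0000, V(4,2)=0.0000, V(4,3)=31.6810, V(4,4)=40.1068
  t=3,j=0: stock 16.6117 → up 19.7679 (V=0.0000), down 15.6150 (V=0.0000). Price 0.0000; hedge Δ=0.0000, bond B=0.0000.
  t=3,j=1: stock 21.0297 → up 25.0253 (V=0.0000), down 19.7679 (V=0.0000). Price 0.0000; hedge Δ=0.0000, bond B=0.0000.
  t=3,j=2: stock 26.6227 → up 31.6810 (V=31.6810), down 25.0253 (V=0.0000). Price 20.3664; hedge Δ=4.7600, bond B=-106.3576.
  t=3,j=3: stock 33.7032 → up 40.1068 (V=40.1068), down 31.6810 (V=31.6810). Price 33.7032; hedge Δ=1.0000, bond B=0.0000.
  t=2,j=0: stock 17.6720 → up 21.0297 (V=0.0000), down 16.6117 (V=0.0000). Price 0.0000; hedge Δ=0.0000, bond B=0.0000.
  t=2,j=1: stock 22.3720 → up 26.6227 (V=20.3664), down 21.0297 (V=0.0000). Price 13.0927; hedge Δ=3.6414, bond B=-68.3727.
  t=2,j=2: stock 28.3220 → up 33.7032 (V=33.7032), down 26.6227 (V=20.3664). Price 26.7579; hedge Δ=1.8836, bond B=-26.5894.
  t=1,j=0: stock 18.8000 → up 22.3720 (V=13.0927), down 17.6720 (V=0.0000). Price 8.4167; hedge Δ=2.7857, bond B=-43.9539.
  t=1,j=1: stock 23.8000 → up 28.3220 (V=26.7579), down 22.3720 (V=13.0927). Price 20.4747; hedge Δ=2.2967, bond B=-34.1864.
  t=0,j=0: stock 20.0000 → up 23.8000 (V=20.4747), down 18.8000 (V=8.4167). Price 15.2665; hedge Δ=2.4116, bond B=-32.9654.
Check: Δ(0,0)·S0 + B(0,0) = 15.2665 = V0.

(0,0): Delta=2.4116 Bond=-32.9654
(1,0): Delta=2.7857 Bond=-43.9539
(1,1): Delta=2.2967 Bond=-34.1864
(2,0): Delta=0.0000 Bond=0.0000
(2,1): Delta=3.6414 Bond=-68.3727
(2,2): Delta=1.8836 Bond=-26.5894
(3,0): Delta=0.0000 Bond=0.0000
(3,1): Delta=0.0000 Bond=0.0000
(3,2): Delta=4.7600 Bond=-106.3576
(3,3): Delta=1.0000 Bond=0.0000
V0=15.2665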